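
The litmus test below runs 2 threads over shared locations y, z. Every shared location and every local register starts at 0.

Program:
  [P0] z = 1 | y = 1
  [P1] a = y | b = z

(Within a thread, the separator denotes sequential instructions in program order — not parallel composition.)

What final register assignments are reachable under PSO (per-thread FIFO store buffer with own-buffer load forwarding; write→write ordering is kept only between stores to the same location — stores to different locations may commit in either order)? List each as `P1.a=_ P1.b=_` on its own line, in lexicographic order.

outcome vector order: (P1.a,P1.b)
|PSO outcomes| = 4

P1.a=0 P1.b=0
P1.a=0 P1.b=1
P1.a=1 P1.b=0
P1.a=1 P1.b=1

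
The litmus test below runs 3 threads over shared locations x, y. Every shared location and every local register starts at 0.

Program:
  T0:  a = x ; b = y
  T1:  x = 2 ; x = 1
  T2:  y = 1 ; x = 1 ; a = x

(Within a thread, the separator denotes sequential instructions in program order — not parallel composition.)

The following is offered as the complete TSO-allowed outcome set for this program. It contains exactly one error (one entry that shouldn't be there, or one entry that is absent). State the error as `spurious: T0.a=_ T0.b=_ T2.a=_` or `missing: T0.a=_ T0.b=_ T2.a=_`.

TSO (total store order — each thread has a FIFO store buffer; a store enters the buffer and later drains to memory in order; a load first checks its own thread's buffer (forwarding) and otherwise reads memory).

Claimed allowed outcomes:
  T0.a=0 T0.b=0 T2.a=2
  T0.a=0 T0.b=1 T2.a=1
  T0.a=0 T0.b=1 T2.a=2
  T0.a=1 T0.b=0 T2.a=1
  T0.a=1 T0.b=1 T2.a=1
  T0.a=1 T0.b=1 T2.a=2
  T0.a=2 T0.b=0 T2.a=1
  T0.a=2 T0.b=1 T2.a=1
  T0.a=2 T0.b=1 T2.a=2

missing: T0.a=0 T0.b=0 T2.a=1

outcome vector order: (T0.a,T0.b,T2.a)
TSO (10): (0,0,1), (0,0,2), (0,1,1), (0,1,2), (1,0,1), (1,1,1), (1,1,2), (2,0,1), (2,1,1), (2,1,2)
TSO∖claimed = {(0,0,1)}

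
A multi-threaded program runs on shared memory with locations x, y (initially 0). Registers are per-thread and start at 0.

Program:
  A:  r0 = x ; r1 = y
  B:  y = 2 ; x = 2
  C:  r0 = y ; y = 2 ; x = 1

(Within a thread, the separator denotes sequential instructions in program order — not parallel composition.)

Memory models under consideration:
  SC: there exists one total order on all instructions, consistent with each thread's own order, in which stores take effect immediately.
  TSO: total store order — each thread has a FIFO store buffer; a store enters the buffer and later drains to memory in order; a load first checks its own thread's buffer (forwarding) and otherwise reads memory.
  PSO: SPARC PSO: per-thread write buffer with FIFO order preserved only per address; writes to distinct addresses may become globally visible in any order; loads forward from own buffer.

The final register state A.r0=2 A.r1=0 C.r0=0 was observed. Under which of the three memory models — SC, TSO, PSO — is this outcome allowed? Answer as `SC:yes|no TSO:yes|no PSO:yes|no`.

outcome vector order: (A.r0,A.r1,C.r0)
SC: 8 outcomes — {0/0/0, 0/0/2, 0/2/0, 0/2/2, 1/2/0, 1/2/2, 2/2/0, 2/2/2}
TSO: 8 outcomes — {0/0/0, 0/0/2, 0/2/0, 0/2/2, 1/2/0, 1/2/2, 2/2/0, 2/2/2}
PSO: 11 outcomes — {0/0/0, 0/0/2, 0/2/0, 0/2/2, 1/0/0, 1/2/0, 1/2/2, 2/0/0, 2/0/2, 2/2/0, 2/2/2}
target 2/0/0 ∈ {PSO}

SC:no TSO:no PSO:yes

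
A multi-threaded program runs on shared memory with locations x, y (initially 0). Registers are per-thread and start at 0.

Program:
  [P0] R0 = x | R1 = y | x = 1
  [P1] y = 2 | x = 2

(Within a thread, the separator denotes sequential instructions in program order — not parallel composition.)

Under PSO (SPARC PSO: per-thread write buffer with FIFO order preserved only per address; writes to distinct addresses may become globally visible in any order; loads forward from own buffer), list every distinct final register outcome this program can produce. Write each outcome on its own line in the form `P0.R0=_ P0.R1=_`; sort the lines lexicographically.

outcome vector order: (P0.R0,P0.R1)
|PSO outcomes| = 4

P0.R0=0 P0.R1=0
P0.R0=0 P0.R1=2
P0.R0=2 P0.R1=0
P0.R0=2 P0.R1=2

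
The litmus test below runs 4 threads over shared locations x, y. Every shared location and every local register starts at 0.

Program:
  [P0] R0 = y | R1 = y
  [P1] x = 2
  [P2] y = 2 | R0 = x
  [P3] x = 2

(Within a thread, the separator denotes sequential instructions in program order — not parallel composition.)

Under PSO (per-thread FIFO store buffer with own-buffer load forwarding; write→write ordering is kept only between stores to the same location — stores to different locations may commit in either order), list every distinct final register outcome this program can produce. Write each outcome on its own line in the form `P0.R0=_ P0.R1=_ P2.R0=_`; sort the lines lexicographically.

P0.R0=0 P0.R1=0 P2.R0=0
P0.R0=0 P0.R1=0 P2.R0=2
P0.R0=0 P0.R1=2 P2.R0=0
P0.R0=0 P0.R1=2 P2.R0=2
P0.R0=2 P0.R1=2 P2.R0=0
P0.R0=2 P0.R1=2 P2.R0=2

outcome vector order: (P0.R0,P0.R1,P2.R0)
|PSO outcomes| = 6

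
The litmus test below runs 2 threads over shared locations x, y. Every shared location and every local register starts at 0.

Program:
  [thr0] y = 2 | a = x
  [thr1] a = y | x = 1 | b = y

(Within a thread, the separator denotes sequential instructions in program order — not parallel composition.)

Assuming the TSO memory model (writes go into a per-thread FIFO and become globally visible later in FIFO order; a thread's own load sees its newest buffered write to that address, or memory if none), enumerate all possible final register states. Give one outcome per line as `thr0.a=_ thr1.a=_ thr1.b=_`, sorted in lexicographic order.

outcome vector order: (thr0.a,thr1.a,thr1.b)
|TSO outcomes| = 6

thr0.a=0 thr1.a=0 thr1.b=0
thr0.a=0 thr1.a=0 thr1.b=2
thr0.a=0 thr1.a=2 thr1.b=2
thr0.a=1 thr1.a=0 thr1.b=0
thr0.a=1 thr1.a=0 thr1.b=2
thr0.a=1 thr1.a=2 thr1.b=2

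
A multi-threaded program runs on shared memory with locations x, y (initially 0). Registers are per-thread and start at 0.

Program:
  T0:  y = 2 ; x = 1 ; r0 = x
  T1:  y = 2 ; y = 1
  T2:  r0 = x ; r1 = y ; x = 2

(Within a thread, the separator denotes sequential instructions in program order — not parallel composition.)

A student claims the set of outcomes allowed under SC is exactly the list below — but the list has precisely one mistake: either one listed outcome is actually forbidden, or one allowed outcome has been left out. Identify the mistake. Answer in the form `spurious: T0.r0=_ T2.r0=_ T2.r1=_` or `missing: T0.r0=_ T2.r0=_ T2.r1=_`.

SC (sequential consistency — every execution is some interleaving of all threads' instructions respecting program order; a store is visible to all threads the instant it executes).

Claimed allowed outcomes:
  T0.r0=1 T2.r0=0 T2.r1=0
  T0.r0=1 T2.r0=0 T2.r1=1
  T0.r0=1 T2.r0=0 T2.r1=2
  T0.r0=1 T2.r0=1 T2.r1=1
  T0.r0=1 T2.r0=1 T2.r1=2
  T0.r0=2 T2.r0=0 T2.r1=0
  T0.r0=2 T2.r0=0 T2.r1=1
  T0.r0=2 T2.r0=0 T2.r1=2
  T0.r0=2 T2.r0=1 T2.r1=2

outcome vector order: (T0.r0,T2.r0,T2.r1)
under SC → <1 0 0> <1 0 1> <1 0 2> <1 1 1> <1 1 2> <2 0 0> <2 0 1> <2 0 2> <2 1 1> <2 1 2>
SC∖claimed = {<2 1 1>}

missing: T0.r0=2 T2.r0=1 T2.r1=1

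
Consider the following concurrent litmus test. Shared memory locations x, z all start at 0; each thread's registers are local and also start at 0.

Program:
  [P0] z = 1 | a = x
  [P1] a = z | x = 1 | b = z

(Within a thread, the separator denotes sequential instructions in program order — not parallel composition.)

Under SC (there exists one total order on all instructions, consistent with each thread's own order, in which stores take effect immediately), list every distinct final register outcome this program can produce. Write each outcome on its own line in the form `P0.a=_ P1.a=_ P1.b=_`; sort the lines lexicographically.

outcome vector order: (P0.a,P1.a,P1.b)
|SC outcomes| = 5

P0.a=0 P1.a=0 P1.b=1
P0.a=0 P1.a=1 P1.b=1
P0.a=1 P1.a=0 P1.b=0
P0.a=1 P1.a=0 P1.b=1
P0.a=1 P1.a=1 P1.b=1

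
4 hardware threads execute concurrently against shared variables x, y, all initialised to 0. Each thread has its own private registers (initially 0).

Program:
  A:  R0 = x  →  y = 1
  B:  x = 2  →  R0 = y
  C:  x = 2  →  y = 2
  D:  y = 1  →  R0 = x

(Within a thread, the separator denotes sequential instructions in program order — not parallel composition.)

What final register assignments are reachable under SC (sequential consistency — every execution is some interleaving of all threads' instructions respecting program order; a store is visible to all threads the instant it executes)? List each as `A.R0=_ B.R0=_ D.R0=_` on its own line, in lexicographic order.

outcome vector order: (A.R0,B.R0,D.R0)
|SC outcomes| = 10

A.R0=0 B.R0=0 D.R0=2
A.R0=0 B.R0=1 D.R0=0
A.R0=0 B.R0=1 D.R0=2
A.R0=0 B.R0=2 D.R0=0
A.R0=0 B.R0=2 D.R0=2
A.R0=2 B.R0=0 D.R0=2
A.R0=2 B.R0=1 D.R0=0
A.R0=2 B.R0=1 D.R0=2
A.R0=2 B.R0=2 D.R0=0
A.R0=2 B.R0=2 D.R0=2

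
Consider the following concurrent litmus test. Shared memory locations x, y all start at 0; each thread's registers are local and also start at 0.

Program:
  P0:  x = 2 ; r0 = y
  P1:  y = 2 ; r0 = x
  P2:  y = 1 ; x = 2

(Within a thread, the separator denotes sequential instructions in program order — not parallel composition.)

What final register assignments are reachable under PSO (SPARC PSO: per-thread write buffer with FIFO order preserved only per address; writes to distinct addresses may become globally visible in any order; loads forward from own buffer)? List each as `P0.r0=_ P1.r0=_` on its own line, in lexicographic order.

P0.r0=0 P1.r0=0
P0.r0=0 P1.r0=2
P0.r0=1 P1.r0=0
P0.r0=1 P1.r0=2
P0.r0=2 P1.r0=0
P0.r0=2 P1.r0=2

outcome vector order: (P0.r0,P1.r0)
|PSO outcomes| = 6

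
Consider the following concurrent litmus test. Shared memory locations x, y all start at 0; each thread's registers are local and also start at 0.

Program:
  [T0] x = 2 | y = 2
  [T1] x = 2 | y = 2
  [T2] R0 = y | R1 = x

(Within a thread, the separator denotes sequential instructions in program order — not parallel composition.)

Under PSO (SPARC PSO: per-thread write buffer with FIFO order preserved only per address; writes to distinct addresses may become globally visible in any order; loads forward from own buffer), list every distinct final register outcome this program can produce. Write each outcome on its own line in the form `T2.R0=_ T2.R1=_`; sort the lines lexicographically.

outcome vector order: (T2.R0,T2.R1)
|PSO outcomes| = 4

T2.R0=0 T2.R1=0
T2.R0=0 T2.R1=2
T2.R0=2 T2.R1=0
T2.R0=2 T2.R1=2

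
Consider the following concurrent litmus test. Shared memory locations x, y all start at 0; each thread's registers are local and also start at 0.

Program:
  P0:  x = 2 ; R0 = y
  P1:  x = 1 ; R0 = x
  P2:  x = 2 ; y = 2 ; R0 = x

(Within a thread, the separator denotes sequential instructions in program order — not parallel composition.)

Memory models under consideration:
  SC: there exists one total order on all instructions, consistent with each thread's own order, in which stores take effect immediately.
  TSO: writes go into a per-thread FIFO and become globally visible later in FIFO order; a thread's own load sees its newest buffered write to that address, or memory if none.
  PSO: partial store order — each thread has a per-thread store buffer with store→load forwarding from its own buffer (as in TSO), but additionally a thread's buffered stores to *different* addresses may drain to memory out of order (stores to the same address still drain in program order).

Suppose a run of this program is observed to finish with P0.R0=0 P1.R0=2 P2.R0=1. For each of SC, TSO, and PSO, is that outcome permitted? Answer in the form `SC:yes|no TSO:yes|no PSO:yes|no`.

SC:no TSO:yes PSO:yes

outcome vector order: (P0.R0,P1.R0,P2.R0)
under SC → 011; 012; 022; 211; 212; 221; 222
under TSO → 011; 012; 021; 022; 211; 212; 221; 222
under PSO → 011; 012; 021; 022; 211; 212; 221; 222
target 021 ∈ {TSO,PSO}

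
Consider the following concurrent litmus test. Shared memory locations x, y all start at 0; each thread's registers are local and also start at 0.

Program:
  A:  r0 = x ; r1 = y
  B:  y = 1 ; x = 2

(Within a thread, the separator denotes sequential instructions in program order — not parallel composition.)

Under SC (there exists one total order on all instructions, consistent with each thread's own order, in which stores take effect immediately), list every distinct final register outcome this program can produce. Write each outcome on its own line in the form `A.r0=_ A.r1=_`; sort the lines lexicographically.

A.r0=0 A.r1=0
A.r0=0 A.r1=1
A.r0=2 A.r1=1

outcome vector order: (A.r0,A.r1)
|SC outcomes| = 3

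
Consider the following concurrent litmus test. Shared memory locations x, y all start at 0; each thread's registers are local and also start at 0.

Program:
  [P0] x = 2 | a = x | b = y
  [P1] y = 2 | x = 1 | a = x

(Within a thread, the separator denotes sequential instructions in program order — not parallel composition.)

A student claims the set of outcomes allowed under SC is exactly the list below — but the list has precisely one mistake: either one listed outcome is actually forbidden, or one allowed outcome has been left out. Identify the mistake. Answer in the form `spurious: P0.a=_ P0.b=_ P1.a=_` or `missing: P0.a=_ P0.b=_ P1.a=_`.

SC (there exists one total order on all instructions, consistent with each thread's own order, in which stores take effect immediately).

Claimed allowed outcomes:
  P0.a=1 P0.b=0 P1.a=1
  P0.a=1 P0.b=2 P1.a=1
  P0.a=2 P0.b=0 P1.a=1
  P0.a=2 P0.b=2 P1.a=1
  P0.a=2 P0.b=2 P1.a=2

spurious: P0.a=1 P0.b=0 P1.a=1

outcome vector order: (P0.a,P0.b,P1.a)
SC (4): 121 201 221 222
claimed∖SC = {101}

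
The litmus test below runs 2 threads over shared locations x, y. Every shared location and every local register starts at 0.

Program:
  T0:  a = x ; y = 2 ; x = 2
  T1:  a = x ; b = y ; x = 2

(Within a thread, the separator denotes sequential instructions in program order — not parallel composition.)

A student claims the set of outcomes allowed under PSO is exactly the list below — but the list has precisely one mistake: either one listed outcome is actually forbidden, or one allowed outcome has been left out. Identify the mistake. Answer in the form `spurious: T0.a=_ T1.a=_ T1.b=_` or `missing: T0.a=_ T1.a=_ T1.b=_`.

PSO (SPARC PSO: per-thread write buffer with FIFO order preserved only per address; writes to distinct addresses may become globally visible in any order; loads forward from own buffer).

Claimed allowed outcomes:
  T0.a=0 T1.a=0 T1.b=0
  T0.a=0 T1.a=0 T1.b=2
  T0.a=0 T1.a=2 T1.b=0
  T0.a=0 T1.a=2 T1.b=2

missing: T0.a=2 T1.a=0 T1.b=0

outcome vector order: (T0.a,T1.a,T1.b)
[PSO] allowed = {<0 0 0>, <0 0 2>, <0 2 0>, <0 2 2>, <2 0 0>}
PSO∖claimed = {<2 0 0>}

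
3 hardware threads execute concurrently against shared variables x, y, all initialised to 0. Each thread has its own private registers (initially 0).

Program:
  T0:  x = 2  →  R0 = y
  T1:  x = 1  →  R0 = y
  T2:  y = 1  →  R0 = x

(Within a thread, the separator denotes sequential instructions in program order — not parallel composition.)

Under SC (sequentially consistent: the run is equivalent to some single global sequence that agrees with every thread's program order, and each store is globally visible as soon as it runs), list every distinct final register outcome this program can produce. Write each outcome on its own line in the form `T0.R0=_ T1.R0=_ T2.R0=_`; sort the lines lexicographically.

T0.R0=0 T1.R0=0 T2.R0=1
T0.R0=0 T1.R0=0 T2.R0=2
T0.R0=0 T1.R0=1 T2.R0=1
T0.R0=0 T1.R0=1 T2.R0=2
T0.R0=1 T1.R0=0 T2.R0=1
T0.R0=1 T1.R0=0 T2.R0=2
T0.R0=1 T1.R0=1 T2.R0=0
T0.R0=1 T1.R0=1 T2.R0=1
T0.R0=1 T1.R0=1 T2.R0=2

outcome vector order: (T0.R0,T1.R0,T2.R0)
|SC outcomes| = 9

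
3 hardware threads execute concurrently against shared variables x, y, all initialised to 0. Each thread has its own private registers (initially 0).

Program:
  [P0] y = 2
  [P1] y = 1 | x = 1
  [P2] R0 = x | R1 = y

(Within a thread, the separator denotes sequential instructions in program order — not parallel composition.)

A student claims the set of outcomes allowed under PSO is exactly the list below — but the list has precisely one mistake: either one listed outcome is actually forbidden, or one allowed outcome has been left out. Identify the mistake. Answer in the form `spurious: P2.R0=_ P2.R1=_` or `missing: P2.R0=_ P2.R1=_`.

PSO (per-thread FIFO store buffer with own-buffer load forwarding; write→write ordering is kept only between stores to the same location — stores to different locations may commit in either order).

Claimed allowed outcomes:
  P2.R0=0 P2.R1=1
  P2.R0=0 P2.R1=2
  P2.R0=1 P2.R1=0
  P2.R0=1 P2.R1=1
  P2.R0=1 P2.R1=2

missing: P2.R0=0 P2.R1=0

outcome vector order: (P2.R0,P2.R1)
[PSO] allowed = {00, 01, 02, 10, 11, 12}
PSO∖claimed = {00}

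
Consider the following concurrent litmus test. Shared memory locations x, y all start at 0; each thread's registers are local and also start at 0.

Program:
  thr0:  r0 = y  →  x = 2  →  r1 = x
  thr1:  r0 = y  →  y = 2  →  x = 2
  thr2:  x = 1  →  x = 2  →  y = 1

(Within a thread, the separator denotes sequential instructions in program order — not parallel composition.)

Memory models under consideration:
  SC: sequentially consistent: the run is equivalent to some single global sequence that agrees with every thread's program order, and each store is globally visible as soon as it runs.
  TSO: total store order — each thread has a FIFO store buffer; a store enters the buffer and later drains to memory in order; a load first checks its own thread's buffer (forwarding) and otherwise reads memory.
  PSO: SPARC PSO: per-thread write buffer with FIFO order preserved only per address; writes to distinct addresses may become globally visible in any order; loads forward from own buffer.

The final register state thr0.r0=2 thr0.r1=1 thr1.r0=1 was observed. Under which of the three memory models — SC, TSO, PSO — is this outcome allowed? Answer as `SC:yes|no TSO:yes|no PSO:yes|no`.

SC:no TSO:no PSO:yes

outcome vector order: (thr0.r0,thr0.r1,thr1.r0)
SC: 9 outcomes — {010; 011; 020; 021; 120; 121; 210; 220; 221}
TSO: 9 outcomes — {010; 011; 020; 021; 120; 121; 210; 220; 221}
PSO: 12 outcomes — {010; 011; 020; 021; 110; 111; 120; 121; 210; 211; 220; 221}
target 211 ∈ {PSO}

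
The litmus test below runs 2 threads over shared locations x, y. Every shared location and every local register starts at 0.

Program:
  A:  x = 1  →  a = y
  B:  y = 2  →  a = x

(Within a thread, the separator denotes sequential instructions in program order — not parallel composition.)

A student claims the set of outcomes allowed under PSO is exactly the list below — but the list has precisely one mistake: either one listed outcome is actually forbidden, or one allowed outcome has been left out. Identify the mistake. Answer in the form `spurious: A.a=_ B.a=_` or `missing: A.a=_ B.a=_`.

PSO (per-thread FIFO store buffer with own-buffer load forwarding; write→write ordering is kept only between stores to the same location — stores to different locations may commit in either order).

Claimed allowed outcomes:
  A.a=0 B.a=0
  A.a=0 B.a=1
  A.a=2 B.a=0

outcome vector order: (A.a,B.a)
PSO (4): <0 0>; <0 1>; <2 0>; <2 1>
PSO∖claimed = {<2 1>}

missing: A.a=2 B.a=1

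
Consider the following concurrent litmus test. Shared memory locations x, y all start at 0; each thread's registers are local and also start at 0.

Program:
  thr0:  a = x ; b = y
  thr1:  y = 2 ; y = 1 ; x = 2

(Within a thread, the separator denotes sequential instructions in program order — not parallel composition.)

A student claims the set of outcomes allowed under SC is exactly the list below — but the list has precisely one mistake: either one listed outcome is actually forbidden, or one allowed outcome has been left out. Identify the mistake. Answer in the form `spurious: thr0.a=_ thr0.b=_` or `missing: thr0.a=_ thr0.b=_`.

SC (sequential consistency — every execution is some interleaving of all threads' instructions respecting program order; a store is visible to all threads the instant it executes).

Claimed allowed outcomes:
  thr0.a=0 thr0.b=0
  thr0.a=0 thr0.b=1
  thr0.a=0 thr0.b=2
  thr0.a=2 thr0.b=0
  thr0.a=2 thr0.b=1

outcome vector order: (thr0.a,thr0.b)
SC (4): 00 01 02 21
claimed∖SC = {20}

spurious: thr0.a=2 thr0.b=0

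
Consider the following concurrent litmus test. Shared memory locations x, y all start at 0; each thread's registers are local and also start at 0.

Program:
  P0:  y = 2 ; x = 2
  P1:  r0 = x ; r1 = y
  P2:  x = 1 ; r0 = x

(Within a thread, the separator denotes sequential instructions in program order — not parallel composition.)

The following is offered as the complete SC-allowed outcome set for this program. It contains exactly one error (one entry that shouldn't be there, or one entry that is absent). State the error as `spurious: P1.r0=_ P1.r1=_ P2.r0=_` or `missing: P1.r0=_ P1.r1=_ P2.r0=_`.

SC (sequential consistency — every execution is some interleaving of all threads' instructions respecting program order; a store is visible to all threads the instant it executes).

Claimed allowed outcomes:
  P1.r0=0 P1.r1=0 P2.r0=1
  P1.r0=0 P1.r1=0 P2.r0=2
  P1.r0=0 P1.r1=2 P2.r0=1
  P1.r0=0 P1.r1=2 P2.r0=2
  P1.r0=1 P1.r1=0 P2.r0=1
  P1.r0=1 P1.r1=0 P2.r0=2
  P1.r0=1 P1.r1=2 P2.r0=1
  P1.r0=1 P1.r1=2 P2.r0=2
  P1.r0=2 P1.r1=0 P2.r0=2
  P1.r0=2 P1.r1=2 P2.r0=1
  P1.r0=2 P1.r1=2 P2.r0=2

outcome vector order: (P1.r0,P1.r1,P2.r0)
SC: 10 outcomes — {<0 0 1> <0 0 2> <0 2 1> <0 2 2> <1 0 1> <1 0 2> <1 2 1> <1 2 2> <2 2 1> <2 2 2>}
claimed∖SC = {<2 0 2>}

spurious: P1.r0=2 P1.r1=0 P2.r0=2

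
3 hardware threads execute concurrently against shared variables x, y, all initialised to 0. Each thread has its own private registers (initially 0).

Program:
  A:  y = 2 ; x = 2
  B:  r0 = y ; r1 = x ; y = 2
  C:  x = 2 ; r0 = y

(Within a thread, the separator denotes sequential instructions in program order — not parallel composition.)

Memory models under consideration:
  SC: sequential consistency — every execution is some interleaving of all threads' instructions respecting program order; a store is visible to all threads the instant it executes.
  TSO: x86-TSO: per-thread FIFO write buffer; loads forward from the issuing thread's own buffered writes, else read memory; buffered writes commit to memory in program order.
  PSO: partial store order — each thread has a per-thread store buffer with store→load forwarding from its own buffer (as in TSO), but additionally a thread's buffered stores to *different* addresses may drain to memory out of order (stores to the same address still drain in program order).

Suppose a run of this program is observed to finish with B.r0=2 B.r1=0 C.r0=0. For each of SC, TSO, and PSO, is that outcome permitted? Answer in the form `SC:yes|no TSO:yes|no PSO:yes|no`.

outcome vector order: (B.r0,B.r1,C.r0)
[SC] allowed = {0/0/0, 0/0/2, 0/2/0, 0/2/2, 2/0/2, 2/2/0, 2/2/2}
[TSO] allowed = {0/0/0, 0/0/2, 0/2/0, 0/2/2, 2/0/0, 2/0/2, 2/2/0, 2/2/2}
[PSO] allowed = {0/0/0, 0/0/2, 0/2/0, 0/2/2, 2/0/0, 2/0/2, 2/2/0, 2/2/2}
target 2/0/0 ∈ {TSO,PSO}

SC:no TSO:yes PSO:yes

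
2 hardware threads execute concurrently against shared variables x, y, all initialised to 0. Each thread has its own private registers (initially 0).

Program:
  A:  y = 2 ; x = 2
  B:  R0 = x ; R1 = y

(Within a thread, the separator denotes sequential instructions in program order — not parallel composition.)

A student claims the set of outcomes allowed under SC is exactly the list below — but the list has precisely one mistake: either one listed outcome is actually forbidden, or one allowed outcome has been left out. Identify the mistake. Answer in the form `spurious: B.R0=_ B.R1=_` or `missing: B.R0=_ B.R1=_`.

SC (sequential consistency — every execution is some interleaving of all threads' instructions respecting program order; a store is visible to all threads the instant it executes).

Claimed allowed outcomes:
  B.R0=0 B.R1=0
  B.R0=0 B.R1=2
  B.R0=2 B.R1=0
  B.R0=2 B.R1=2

spurious: B.R0=2 B.R1=0

outcome vector order: (B.R0,B.R1)
under SC → 0/0 0/2 2/2
claimed∖SC = {2/0}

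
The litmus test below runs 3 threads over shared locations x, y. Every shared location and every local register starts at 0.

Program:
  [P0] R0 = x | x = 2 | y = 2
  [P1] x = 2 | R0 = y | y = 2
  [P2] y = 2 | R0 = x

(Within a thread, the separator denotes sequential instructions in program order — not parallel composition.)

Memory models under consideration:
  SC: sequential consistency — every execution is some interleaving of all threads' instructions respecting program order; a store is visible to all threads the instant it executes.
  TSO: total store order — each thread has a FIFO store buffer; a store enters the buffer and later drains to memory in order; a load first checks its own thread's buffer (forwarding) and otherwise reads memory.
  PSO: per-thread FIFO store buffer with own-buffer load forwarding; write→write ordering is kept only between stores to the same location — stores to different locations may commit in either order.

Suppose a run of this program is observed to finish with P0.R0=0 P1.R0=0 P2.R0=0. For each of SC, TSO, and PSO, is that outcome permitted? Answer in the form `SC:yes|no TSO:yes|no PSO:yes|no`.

outcome vector order: (P0.R0,P1.R0,P2.R0)
[SC] allowed = {0/0/2, 0/2/0, 0/2/2, 2/0/2, 2/2/0, 2/2/2}
[TSO] allowed = {0/0/0, 0/0/2, 0/2/0, 0/2/2, 2/0/0, 2/0/2, 2/2/0, 2/2/2}
[PSO] allowed = {0/0/0, 0/0/2, 0/2/0, 0/2/2, 2/0/0, 2/0/2, 2/2/0, 2/2/2}
target 0/0/0 ∈ {TSO,PSO}

SC:no TSO:yes PSO:yes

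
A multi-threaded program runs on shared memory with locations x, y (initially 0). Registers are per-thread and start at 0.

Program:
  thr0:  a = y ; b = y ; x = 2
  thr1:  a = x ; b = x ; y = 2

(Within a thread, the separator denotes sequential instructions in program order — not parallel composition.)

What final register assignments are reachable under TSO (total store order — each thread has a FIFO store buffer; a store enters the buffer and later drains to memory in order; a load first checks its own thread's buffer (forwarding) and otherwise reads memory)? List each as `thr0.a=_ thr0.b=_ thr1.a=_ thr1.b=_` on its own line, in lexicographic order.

thr0.a=0 thr0.b=0 thr1.a=0 thr1.b=0
thr0.a=0 thr0.b=0 thr1.a=0 thr1.b=2
thr0.a=0 thr0.b=0 thr1.a=2 thr1.b=2
thr0.a=0 thr0.b=2 thr1.a=0 thr1.b=0
thr0.a=2 thr0.b=2 thr1.a=0 thr1.b=0

outcome vector order: (thr0.a,thr0.b,thr1.a,thr1.b)
|TSO outcomes| = 5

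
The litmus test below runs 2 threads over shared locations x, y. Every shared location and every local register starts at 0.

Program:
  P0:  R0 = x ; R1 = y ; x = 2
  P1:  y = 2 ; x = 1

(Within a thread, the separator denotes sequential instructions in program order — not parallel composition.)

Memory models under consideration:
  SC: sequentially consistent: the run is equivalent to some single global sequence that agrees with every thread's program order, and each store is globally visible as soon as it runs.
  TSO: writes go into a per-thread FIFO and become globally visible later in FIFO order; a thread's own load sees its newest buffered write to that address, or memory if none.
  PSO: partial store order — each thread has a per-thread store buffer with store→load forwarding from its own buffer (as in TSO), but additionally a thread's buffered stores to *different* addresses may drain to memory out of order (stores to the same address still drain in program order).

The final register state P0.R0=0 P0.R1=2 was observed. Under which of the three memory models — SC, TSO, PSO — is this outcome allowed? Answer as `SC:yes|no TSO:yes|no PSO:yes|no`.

outcome vector order: (P0.R0,P0.R1)
SC: 3 outcomes — {<0 0>; <0 2>; <1 2>}
TSO: 3 outcomes — {<0 0>; <0 2>; <1 2>}
PSO: 4 outcomes — {<0 0>; <0 2>; <1 0>; <1 2>}
target <0 2> ∈ {SC,TSO,PSO}

SC:yes TSO:yes PSO:yes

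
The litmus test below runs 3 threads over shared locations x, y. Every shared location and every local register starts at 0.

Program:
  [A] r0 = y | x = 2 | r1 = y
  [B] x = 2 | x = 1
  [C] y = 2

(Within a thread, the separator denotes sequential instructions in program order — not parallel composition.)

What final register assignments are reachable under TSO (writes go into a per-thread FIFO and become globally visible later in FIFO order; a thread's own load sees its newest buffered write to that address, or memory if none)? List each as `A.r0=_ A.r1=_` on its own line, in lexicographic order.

A.r0=0 A.r1=0
A.r0=0 A.r1=2
A.r0=2 A.r1=2

outcome vector order: (A.r0,A.r1)
|TSO outcomes| = 3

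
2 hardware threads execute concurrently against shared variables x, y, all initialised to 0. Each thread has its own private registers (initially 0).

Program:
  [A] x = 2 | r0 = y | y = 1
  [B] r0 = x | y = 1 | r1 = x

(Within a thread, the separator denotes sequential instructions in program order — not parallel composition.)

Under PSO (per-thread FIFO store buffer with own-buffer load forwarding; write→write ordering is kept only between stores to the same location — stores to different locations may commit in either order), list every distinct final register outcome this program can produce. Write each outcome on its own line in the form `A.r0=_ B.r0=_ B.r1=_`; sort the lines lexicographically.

A.r0=0 B.r0=0 B.r1=0
A.r0=0 B.r0=0 B.r1=2
A.r0=0 B.r0=2 B.r1=2
A.r0=1 B.r0=0 B.r1=0
A.r0=1 B.r0=0 B.r1=2
A.r0=1 B.r0=2 B.r1=2

outcome vector order: (A.r0,B.r0,B.r1)
|PSO outcomes| = 6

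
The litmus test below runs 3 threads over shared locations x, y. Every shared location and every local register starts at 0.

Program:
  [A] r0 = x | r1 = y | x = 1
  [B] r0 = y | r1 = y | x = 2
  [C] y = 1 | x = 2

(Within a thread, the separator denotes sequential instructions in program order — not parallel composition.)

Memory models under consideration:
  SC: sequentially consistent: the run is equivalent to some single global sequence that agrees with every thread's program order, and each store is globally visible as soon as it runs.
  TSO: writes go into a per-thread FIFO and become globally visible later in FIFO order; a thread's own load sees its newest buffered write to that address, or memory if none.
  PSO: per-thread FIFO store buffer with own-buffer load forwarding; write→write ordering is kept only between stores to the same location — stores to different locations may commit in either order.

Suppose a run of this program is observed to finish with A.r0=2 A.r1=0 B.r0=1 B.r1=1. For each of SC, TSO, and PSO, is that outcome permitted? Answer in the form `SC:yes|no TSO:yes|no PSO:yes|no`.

outcome vector order: (A.r0,A.r1,B.r0,B.r1)
SC (10): 0000 0001 0011 0100 0101 0111 2000 2100 2101 2111
TSO (10): 0000 0001 0011 0100 0101 0111 2000 2100 2101 2111
PSO (12): 0000 0001 0011 0100 0101 0111 2000 2001 2011 2100 2101 2111
target 2011 ∈ {PSO}

SC:no TSO:no PSO:yes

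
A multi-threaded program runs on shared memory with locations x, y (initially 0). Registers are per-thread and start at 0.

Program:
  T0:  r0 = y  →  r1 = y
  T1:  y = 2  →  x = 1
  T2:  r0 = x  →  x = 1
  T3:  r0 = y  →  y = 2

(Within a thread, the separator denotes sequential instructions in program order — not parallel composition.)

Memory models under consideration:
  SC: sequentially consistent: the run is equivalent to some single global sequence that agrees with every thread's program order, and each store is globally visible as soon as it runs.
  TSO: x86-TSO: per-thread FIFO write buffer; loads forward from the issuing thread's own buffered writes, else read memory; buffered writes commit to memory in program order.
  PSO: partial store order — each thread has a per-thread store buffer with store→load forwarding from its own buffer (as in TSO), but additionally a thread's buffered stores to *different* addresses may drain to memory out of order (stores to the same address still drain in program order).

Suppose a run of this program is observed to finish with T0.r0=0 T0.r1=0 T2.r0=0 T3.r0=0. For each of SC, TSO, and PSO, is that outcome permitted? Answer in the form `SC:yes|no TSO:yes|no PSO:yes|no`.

outcome vector order: (T0.r0,T0.r1,T2.r0,T3.r0)
[SC] allowed = {0/0/0/0, 0/0/0/2, 0/0/1/0, 0/0/1/2, 0/2/0/0, 0/2/0/2, 0/2/1/0, 0/2/1/2, 2/2/0/0, 2/2/0/2, 2/2/1/0, 2/2/1/2}
[TSO] allowed = {0/0/0/0, 0/0/0/2, 0/0/1/0, 0/0/1/2, 0/2/0/0, 0/2/0/2, 0/2/1/0, 0/2/1/2, 2/2/0/0, 2/2/0/2, 2/2/1/0, 2/2/1/2}
[PSO] allowed = {0/0/0/0, 0/0/0/2, 0/0/1/0, 0/0/1/2, 0/2/0/0, 0/2/0/2, 0/2/1/0, 0/2/1/2, 2/2/0/0, 2/2/0/2, 2/2/1/0, 2/2/1/2}
target 0/0/0/0 ∈ {SC,TSO,PSO}

SC:yes TSO:yes PSO:yes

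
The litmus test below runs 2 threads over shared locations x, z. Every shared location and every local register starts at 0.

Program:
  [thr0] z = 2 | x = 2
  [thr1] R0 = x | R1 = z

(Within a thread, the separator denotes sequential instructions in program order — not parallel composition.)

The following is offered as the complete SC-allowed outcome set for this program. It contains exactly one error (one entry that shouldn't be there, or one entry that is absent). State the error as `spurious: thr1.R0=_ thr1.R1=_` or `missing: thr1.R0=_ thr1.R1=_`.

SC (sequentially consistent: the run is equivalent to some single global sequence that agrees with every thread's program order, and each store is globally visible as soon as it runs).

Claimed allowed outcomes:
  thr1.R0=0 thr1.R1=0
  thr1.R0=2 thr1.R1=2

outcome vector order: (thr1.R0,thr1.R1)
[SC] allowed = {00 02 22}
SC∖claimed = {02}

missing: thr1.R0=0 thr1.R1=2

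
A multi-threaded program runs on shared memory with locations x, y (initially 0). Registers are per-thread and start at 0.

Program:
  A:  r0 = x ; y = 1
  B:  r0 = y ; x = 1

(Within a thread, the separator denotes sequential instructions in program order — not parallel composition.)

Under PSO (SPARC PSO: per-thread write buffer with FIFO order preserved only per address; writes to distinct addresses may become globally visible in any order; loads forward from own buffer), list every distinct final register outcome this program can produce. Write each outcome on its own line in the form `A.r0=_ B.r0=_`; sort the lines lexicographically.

A.r0=0 B.r0=0
A.r0=0 B.r0=1
A.r0=1 B.r0=0

outcome vector order: (A.r0,B.r0)
|PSO outcomes| = 3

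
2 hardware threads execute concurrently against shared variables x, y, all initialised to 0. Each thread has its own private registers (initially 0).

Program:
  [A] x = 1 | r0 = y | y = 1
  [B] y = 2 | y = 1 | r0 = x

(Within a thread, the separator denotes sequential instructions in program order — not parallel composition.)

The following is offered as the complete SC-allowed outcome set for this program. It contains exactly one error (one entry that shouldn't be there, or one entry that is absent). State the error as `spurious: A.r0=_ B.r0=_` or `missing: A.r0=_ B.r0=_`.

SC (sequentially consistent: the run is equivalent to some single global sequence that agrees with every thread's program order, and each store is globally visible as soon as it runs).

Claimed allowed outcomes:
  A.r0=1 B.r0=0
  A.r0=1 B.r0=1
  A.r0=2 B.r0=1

outcome vector order: (A.r0,B.r0)
[SC] allowed = {01, 10, 11, 21}
SC∖claimed = {01}

missing: A.r0=0 B.r0=1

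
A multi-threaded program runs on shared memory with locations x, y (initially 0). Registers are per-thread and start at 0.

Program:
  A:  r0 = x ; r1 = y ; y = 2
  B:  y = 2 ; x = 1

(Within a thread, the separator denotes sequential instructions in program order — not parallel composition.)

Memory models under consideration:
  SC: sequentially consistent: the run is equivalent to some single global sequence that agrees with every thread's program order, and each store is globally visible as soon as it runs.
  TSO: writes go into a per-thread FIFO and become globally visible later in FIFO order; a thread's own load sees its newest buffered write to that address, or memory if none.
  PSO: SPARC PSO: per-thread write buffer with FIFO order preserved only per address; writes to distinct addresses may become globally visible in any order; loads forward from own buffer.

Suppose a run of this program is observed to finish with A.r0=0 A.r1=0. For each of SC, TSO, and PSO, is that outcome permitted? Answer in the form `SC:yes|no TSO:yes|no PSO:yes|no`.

SC:yes TSO:yes PSO:yes

outcome vector order: (A.r0,A.r1)
SC (3): 0/0 0/2 1/2
TSO (3): 0/0 0/2 1/2
PSO (4): 0/0 0/2 1/0 1/2
target 0/0 ∈ {SC,TSO,PSO}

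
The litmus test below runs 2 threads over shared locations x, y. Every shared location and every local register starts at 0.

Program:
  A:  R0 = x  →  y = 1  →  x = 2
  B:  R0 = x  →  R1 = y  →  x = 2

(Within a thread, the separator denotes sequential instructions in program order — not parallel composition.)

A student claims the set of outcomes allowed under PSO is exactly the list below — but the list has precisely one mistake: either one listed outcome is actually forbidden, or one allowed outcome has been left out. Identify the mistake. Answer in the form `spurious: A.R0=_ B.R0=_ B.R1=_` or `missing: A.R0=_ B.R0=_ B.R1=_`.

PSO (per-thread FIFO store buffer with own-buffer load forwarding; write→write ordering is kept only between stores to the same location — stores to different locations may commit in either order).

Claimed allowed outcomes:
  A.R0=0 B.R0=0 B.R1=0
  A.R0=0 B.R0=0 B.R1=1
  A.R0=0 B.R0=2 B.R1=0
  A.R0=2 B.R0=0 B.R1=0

missing: A.R0=0 B.R0=2 B.R1=1

outcome vector order: (A.R0,B.R0,B.R1)
under PSO → (0,0,0); (0,0,1); (0,2,0); (0,2,1); (2,0,0)
PSO∖claimed = {(0,2,1)}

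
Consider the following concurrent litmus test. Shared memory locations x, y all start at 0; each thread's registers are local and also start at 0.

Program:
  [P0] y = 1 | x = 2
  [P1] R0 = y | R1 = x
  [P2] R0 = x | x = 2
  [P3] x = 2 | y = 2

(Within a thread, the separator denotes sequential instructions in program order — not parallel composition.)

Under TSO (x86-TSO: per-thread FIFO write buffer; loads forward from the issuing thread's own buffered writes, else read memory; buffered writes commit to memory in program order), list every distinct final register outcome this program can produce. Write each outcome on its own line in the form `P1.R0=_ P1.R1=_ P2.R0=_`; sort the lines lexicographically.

outcome vector order: (P1.R0,P1.R1,P2.R0)
|TSO outcomes| = 10

P1.R0=0 P1.R1=0 P2.R0=0
P1.R0=0 P1.R1=0 P2.R0=2
P1.R0=0 P1.R1=2 P2.R0=0
P1.R0=0 P1.R1=2 P2.R0=2
P1.R0=1 P1.R1=0 P2.R0=0
P1.R0=1 P1.R1=0 P2.R0=2
P1.R0=1 P1.R1=2 P2.R0=0
P1.R0=1 P1.R1=2 P2.R0=2
P1.R0=2 P1.R1=2 P2.R0=0
P1.R0=2 P1.R1=2 P2.R0=2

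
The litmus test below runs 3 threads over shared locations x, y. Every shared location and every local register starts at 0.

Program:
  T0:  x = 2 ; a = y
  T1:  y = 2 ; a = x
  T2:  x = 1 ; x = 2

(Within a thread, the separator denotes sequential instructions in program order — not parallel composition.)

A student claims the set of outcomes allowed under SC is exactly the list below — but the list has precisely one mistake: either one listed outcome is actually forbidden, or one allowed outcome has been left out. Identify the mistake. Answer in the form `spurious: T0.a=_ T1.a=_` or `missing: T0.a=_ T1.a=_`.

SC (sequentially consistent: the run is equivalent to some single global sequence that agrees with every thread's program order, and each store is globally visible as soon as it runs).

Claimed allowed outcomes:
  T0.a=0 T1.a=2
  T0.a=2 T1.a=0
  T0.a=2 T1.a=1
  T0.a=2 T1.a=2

missing: T0.a=0 T1.a=1

outcome vector order: (T0.a,T1.a)
SC (5): 01, 02, 20, 21, 22
SC∖claimed = {01}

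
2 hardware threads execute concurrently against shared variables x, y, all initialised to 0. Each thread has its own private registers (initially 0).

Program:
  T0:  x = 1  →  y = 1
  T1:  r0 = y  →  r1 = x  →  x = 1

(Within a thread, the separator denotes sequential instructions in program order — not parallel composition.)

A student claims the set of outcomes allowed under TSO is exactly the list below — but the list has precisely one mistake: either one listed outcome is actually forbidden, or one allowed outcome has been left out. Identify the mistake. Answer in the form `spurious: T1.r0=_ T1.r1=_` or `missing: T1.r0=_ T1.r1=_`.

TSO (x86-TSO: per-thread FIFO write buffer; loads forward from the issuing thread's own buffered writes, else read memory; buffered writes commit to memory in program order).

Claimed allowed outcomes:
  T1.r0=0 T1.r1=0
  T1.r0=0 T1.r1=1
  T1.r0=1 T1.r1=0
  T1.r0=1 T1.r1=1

outcome vector order: (T1.r0,T1.r1)
under TSO → <0 0>, <0 1>, <1 1>
claimed∖TSO = {<1 0>}

spurious: T1.r0=1 T1.r1=0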